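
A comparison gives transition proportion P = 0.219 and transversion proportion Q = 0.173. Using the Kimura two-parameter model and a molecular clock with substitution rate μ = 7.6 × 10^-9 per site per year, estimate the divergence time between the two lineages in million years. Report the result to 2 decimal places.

38.04

Under the Kimura two-parameter model, d = −½ ln(1 − 2P − Q) − ¼ ln(1 − 2Q).
1 − 2P − Q = 0.389, giving −½ ln(0.389) = 0.472088.
1 − 2Q = 0.654, giving −¼ ln(0.654) = 0.106162.
d = 0.472088 + 0.106162 = 0.578250.
Under a molecular clock d = 2μt, so t = d/(2μ) = 0.578250 / (2 × 7.6 × 10^-9) = 38.04 million years.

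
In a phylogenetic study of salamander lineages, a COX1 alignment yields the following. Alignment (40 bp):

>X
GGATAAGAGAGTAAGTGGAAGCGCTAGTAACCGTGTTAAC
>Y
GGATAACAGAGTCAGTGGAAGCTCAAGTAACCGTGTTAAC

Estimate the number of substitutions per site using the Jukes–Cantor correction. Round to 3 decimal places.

The sequences differ at 4 of 40 sites (7, 13, 23, 25), so p = 4/40 = 0.1.
d = −(3/4) ln(1 − 4p/3) = −0.75 ln(1 − 0.133333) = −0.75 ln(0.866667)
  = −0.75 × (-0.143100) = 0.107325 substitutions/site.

0.107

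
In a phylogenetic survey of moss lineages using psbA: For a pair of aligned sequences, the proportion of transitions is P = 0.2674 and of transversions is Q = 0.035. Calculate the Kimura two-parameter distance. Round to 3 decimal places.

Under the Kimura two-parameter model, d = −½ ln(1 − 2P − Q) − ¼ ln(1 − 2Q).
1 − 2P − Q = 0.4302, giving −½ ln(0.4302) = 0.421753.
1 − 2Q = 0.93, giving −¼ ln(0.93) = 0.018143.
d = 0.421753 + 0.018143 = 0.439896.

0.440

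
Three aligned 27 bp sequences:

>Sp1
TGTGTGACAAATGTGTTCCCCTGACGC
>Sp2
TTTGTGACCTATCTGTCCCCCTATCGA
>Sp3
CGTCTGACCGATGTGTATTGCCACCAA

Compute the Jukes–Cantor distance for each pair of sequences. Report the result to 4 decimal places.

d(Sp1,Sp2) = 0.3770, d(Sp1,Sp3) = 0.7704, d(Sp2,Sp3) = 0.6735

Sp1–Sp2: 8/27 sites differ → p ≈ 0.296296, d = −0.75 ln(1 − 0.395061) = 0.376971 ≈ 0.3770.
Sp1–Sp3: 13/27 sites differ → p ≈ 0.481481, d = −0.75 ln(1 − 0.641975) = 0.770364 ≈ 0.7704.
Sp2–Sp3: 12/27 sites differ → p ≈ 0.444444, d = −0.75 ln(1 − 0.592592) = 0.673455 ≈ 0.6735.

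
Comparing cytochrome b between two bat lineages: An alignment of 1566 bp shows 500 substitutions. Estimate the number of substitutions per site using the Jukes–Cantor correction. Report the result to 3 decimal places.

0.416

p = 500/1566 ≈ 0.319285.
d = −(3/4) ln(1 − 4p/3) = −0.75 ln(1 − 0.425713) = −0.75 ln(0.574287)
  = −0.75 × (-0.554626) = 0.415970 substitutions/site.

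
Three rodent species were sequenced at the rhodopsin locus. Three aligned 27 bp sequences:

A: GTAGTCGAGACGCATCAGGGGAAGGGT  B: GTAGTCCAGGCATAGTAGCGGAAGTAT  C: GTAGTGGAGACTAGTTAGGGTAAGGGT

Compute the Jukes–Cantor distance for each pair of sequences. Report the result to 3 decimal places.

d(A,B) = 0.441, d(A,C) = 0.264, d(B,C) = 0.588

A–B: 9/27 sites differ → p ≈ 0.333333, d = −0.75 ln(1 − 0.444444) = 0.440839 ≈ 0.441.
A–C: 6/27 sites differ → p ≈ 0.222222, d = −0.75 ln(1 − 0.296296) = 0.263548 ≈ 0.264.
B–C: 11/27 sites differ → p ≈ 0.407407, d = −0.75 ln(1 − 0.543209) = 0.587647 ≈ 0.588.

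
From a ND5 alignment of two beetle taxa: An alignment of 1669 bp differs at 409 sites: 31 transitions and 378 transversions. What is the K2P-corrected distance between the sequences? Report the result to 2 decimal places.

P = 31/1669 ≈ 0.018574 and Q = 378/1669 ≈ 0.226483.
Under the Kimura two-parameter model, d = −½ ln(1 − 2P − Q) − ¼ ln(1 − 2Q).
1 − 2P − Q = 0.736369, giving −½ ln(0.736369) = 0.153012.
1 − 2Q = 0.547034, giving −¼ ln(0.547034) = 0.150811.
d = 0.153012 + 0.150811 = 0.303823.

0.30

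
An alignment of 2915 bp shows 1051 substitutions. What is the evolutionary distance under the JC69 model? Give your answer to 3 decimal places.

p = 1051/2915 ≈ 0.360549.
d = −(3/4) ln(1 − 4p/3) = −0.75 ln(1 − 0.480732) = −0.75 ln(0.519268)
  = −0.75 × (-0.655335) = 0.491501 substitutions/site.

0.492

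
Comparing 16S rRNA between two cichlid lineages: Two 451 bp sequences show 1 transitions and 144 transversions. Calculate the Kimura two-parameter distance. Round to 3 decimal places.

P = 1/451 ≈ 0.002217 and Q = 144/451 ≈ 0.31929.
Under the Kimura two-parameter model, d = −½ ln(1 − 2P − Q) − ¼ ln(1 − 2Q).
1 − 2P − Q = 0.676276, giving −½ ln(0.676276) = 0.195577.
1 − 2Q = 0.36142, giving −¼ ln(0.36142) = 0.254429.
d = 0.195577 + 0.254429 = 0.450006.

0.450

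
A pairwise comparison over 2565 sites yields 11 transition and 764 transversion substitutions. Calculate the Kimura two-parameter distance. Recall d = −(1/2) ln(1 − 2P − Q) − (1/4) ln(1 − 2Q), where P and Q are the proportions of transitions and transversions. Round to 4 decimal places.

0.4094

P = 11/2565 ≈ 0.004288 and Q = 764/2565 ≈ 0.297856.
Under the Kimura two-parameter model, d = −½ ln(1 − 2P − Q) − ¼ ln(1 − 2Q).
1 − 2P − Q = 0.693568, giving −½ ln(0.693568) = 0.182953.
1 − 2Q = 0.404288, giving −¼ ln(0.404288) = 0.226407.
d = 0.182953 + 0.226407 = 0.409360.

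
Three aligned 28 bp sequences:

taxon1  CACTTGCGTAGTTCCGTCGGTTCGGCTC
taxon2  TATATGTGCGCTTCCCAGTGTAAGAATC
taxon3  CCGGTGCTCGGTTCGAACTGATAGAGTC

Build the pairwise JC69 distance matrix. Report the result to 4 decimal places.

d(taxon1,taxon2) = 0.9396, d(taxon1,taxon3) = 0.8240, d(taxon2,taxon3) = 0.7238

taxon1–taxon2: 15/28 sites differ → p ≈ 0.535714, d = −0.75 ln(1 − 0.714285) = 0.939570 ≈ 0.9396.
taxon1–taxon3: 14/28 sites differ → p = 0.5, d = −0.75 ln(1 − 0.666667) = 0.823960 ≈ 0.8240.
taxon2–taxon3: 13/28 sites differ → p ≈ 0.464286, d = −0.75 ln(1 − 0.619048) = 0.723811 ≈ 0.7238.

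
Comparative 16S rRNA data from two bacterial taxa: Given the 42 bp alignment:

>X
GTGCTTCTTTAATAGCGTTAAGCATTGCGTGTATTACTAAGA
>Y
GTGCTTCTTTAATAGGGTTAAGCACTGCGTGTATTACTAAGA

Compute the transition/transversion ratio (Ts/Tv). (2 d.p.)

1.00

Transitions are A↔G and C↔T; transversions are all other mismatches.
Transitions: 1. Transversions: 1.
R = 1/1 = 1.00.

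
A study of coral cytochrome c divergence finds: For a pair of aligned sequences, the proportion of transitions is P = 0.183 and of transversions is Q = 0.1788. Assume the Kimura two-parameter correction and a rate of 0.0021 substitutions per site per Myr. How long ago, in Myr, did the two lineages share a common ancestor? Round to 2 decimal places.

Under the Kimura two-parameter model, d = −½ ln(1 − 2P − Q) − ¼ ln(1 − 2Q).
1 − 2P − Q = 0.4552, giving −½ ln(0.4552) = 0.393509.
1 − 2Q = 0.6424, giving −¼ ln(0.6424) = 0.110636.
d = 0.393509 + 0.110636 = 0.504145.
Under a molecular clock d = 2μt, so t = d/(2μ) = 0.504145 / (2 × 0.0021) = 120.03 Myr.

120.03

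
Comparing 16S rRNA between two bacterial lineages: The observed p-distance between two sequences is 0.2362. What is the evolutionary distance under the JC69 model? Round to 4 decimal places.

0.2837

d = −(3/4) ln(1 − 4p/3) = −0.75 ln(1 − 0.314933) = −0.75 ln(0.685067)
  = −0.75 × (-0.378239) = 0.283679 substitutions/site.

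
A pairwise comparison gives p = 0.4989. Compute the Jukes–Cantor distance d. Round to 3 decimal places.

d = −(3/4) ln(1 − 4p/3) = −0.75 ln(1 − 0.6652) = −0.75 ln(0.3348)
  = −0.75 × (-1.094222) = 0.820667 substitutions/site.

0.821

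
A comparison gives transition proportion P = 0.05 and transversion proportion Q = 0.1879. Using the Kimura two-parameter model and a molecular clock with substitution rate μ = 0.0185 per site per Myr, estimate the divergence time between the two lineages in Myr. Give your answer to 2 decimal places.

7.77

Under the Kimura two-parameter model, d = −½ ln(1 − 2P − Q) − ¼ ln(1 − 2Q).
1 − 2P − Q = 0.7121, giving −½ ln(0.7121) = 0.169768.
1 − 2Q = 0.6242, giving −¼ ln(0.6242) = 0.117821.
d = 0.169768 + 0.117821 = 0.287589.
Under a molecular clock d = 2μt, so t = d/(2μ) = 0.287589 / (2 × 0.0185) = 7.77 Myr.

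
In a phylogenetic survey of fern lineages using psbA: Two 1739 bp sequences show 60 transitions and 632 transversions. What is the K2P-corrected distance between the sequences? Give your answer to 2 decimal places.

P = 60/1739 ≈ 0.034503 and Q = 632/1739 ≈ 0.363427.
Under the Kimura two-parameter model, d = −½ ln(1 − 2P − Q) − ¼ ln(1 − 2Q).
1 − 2P − Q = 0.567567, giving −½ ln(0.567567) = 0.283198.
1 − 2Q = 0.273146, giving −¼ ln(0.273146) = 0.324437.
d = 0.283198 + 0.324437 = 0.607635.

0.61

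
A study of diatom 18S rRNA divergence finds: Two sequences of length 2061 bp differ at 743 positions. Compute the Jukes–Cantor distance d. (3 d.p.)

p = 743/2061 ≈ 0.360505.
d = −(3/4) ln(1 − 4p/3) = −0.75 ln(1 − 0.480673) = −0.75 ln(0.519327)
  = −0.75 × (-0.655222) = 0.491417 substitutions/site.

0.491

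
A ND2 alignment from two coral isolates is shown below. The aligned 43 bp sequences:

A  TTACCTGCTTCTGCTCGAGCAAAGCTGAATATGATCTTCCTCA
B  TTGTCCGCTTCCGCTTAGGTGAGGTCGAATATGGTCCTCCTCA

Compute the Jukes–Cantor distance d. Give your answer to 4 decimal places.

0.4270

The sequences differ at 14 of 43 sites, so p = 14/43 ≈ 0.325581.
d = −(3/4) ln(1 − 4p/3) = −0.75 ln(1 − 0.434108) = −0.75 ln(0.565892)
  = −0.75 × (-0.569352) = 0.427014 substitutions/site.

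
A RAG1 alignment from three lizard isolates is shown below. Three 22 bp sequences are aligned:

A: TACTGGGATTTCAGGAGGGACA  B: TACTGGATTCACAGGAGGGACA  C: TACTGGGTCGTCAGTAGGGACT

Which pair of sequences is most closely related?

A and B

A–B: 4/22 differ, p = 0.182, d = 0.208.
A–C: 5/22 differ, p = 0.227, d = 0.271.
B–C: 6/22 differ, p = 0.273, d = 0.339.
The smallest distance is between A and B.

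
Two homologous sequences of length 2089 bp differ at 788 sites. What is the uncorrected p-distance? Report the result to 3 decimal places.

0.377

p = 788/2089 = 0.377213… ≈ 0.377 (to 3 d.p.).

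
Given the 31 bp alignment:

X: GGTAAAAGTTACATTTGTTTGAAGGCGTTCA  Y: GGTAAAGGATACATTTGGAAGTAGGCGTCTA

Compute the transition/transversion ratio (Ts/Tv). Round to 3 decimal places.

0.600

Transitions are A↔G and C↔T; transversions are all other mismatches.
Transitions: 3. Transversions: 5.
R = 3/5 = 0.600.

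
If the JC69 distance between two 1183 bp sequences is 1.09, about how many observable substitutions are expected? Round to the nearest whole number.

Invert JC69: p = (3/4)(1 − e^(−4d/3)) = 0.75 × (1 − e^(-1.453333)) = 0.75 × (1 − 0.233790) = 0.574658.
Expected differing sites = pL ≈ 0.574658 × 1183 = 679.820414 ≈ 680.

680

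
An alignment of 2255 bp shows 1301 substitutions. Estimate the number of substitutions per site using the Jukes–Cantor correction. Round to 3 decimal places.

1.100

p = 1301/2255 ≈ 0.57694.
d = −(3/4) ln(1 − 4p/3) = −0.75 ln(1 − 0.769253) = −0.75 ln(0.230747)
  = −0.75 × (-1.466433) = 1.099825 substitutions/site.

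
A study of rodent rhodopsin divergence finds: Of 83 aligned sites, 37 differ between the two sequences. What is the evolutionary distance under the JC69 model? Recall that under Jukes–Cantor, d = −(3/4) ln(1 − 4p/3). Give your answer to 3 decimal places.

0.677

p = 37/83 ≈ 0.445783.
d = −(3/4) ln(1 − 4p/3) = −0.75 ln(1 − 0.594377) = −0.75 ln(0.405623)
  = −0.75 × (-0.902331) = 0.676748 substitutions/site.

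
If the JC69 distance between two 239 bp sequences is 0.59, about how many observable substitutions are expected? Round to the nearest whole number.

98

Invert JC69: p = (3/4)(1 − e^(−4d/3)) = 0.75 × (1 − e^(-0.786667)) = 0.75 × (1 − 0.455360) = 0.408480.
Expected differing sites = pL ≈ 0.408480 × 239 = 97.62672 ≈ 98.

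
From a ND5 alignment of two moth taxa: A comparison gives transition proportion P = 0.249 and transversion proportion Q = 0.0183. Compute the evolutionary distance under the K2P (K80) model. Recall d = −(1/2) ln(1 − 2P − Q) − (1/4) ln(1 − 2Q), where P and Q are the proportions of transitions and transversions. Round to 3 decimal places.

0.372

Under the Kimura two-parameter model, d = −½ ln(1 − 2P − Q) − ¼ ln(1 − 2Q).
1 − 2P − Q = 0.4837, giving −½ ln(0.4837) = 0.363145.
1 − 2Q = 0.9634, giving −¼ ln(0.9634) = 0.009322.
d = 0.363145 + 0.009322 = 0.372467.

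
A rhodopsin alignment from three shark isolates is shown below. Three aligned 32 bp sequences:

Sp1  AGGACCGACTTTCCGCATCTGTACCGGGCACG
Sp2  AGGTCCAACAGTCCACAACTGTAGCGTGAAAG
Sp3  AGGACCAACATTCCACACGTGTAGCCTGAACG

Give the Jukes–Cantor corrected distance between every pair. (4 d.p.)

Sp1–Sp2: 10/32 sites differ → p = 0.3125, d = −0.75 ln(1 − 0.416667) = 0.404248 ≈ 0.4042.
Sp1–Sp3: 9/32 sites differ → p = 0.28125, d = −0.75 ln(1 − 0.375) = 0.352503 ≈ 0.3525.
Sp2–Sp3: 6/32 sites differ → p = 0.1875, d = −0.75 ln(1 − 0.25) = 0.215762 ≈ 0.2158.

d(Sp1,Sp2) = 0.4042, d(Sp1,Sp3) = 0.3525, d(Sp2,Sp3) = 0.2158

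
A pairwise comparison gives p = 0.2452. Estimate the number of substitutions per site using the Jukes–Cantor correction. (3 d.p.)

d = −(3/4) ln(1 − 4p/3) = −0.75 ln(1 − 0.326933) = −0.75 ln(0.673067)
  = −0.75 × (-0.395910) = 0.296933 substitutions/site.

0.297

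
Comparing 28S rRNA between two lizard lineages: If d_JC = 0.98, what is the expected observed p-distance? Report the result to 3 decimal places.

p = (3/4)(1 − e^(−4d/3)) = 0.75 × (1 − e^(-1.306667)) = 0.75 × (1 − 0.270721) = 0.546959.

0.547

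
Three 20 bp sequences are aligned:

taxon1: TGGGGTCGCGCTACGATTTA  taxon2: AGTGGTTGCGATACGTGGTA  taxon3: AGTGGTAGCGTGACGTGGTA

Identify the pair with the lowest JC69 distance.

taxon2 and taxon3

taxon1–taxon2: 7/20 differ, p = 0.350, d = 0.471.
taxon1–taxon3: 8/20 differ, p = 0.400, d = 0.572.
taxon2–taxon3: 3/20 differ, p = 0.150, d = 0.167.
The smallest distance is between taxon2 and taxon3.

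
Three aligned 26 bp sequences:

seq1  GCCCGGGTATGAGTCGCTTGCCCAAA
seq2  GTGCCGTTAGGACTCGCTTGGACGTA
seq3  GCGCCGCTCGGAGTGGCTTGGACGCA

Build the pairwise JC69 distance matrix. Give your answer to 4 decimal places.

d(seq1,seq2) = 0.5393, d(seq1,seq3) = 0.5393, d(seq2,seq3) = 0.2758

seq1–seq2: 10/26 sites differ → p ≈ 0.384615, d = −0.75 ln(1 − 0.51282) = 0.539341 ≈ 0.5393.
seq1–seq3: 10/26 sites differ → p ≈ 0.384615, d = −0.75 ln(1 − 0.51282) = 0.539341 ≈ 0.5393.
seq2–seq3: 6/26 sites differ → p ≈ 0.230769, d = −0.75 ln(1 − 0.307692) = 0.275793 ≈ 0.2758.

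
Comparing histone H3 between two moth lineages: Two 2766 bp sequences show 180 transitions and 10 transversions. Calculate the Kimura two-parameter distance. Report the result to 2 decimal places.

P = 180/2766 ≈ 0.065076 and Q = 10/2766 ≈ 0.003615.
Under the Kimura two-parameter model, d = −½ ln(1 − 2P − Q) − ¼ ln(1 − 2Q).
1 − 2P − Q = 0.866233, giving −½ ln(0.866233) = 0.071801.
1 − 2Q = 0.99277, giving −¼ ln(0.99277) = 0.001814.
d = 0.071801 + 0.001814 = 0.073615.

0.07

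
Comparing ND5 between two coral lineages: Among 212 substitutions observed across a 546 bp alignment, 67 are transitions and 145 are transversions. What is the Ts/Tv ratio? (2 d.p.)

0.46

R = 67/145 = 0.462068… ≈ 0.46 (to 2 d.p.).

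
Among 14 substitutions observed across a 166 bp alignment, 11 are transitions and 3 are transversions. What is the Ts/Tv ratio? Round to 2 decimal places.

3.67

R = 11/3 = 3.666666… ≈ 3.67 (to 2 d.p.).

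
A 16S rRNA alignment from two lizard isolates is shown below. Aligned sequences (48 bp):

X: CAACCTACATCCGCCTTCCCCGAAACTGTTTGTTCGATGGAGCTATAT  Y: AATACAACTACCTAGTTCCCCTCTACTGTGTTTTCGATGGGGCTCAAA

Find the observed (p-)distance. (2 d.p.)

0.38

The sequences differ at 18 of 48 positions.
p = 18/48 = 0.375 ≈ 0.38 (to 2 d.p.).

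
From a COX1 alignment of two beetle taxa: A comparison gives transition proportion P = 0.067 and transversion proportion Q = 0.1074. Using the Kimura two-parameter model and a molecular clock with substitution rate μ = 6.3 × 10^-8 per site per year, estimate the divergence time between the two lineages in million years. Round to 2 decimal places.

1.58

Under the Kimura two-parameter model, d = −½ ln(1 − 2P − Q) − ¼ ln(1 − 2Q).
1 − 2P − Q = 0.7586, giving −½ ln(0.7586) = 0.138140.
1 − 2Q = 0.7852, giving −¼ ln(0.7852) = 0.060454.
d = 0.138140 + 0.060454 = 0.198594.
Under a molecular clock d = 2μt, so t = d/(2μ) = 0.198594 / (2 × 6.3 × 10^-8) = 1.58 million years.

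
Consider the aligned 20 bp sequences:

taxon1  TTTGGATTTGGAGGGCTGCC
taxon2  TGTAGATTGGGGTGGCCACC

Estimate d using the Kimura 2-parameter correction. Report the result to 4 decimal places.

Of 20 sites, 4 differences are transitions and 3 are transversions, so P = 4/20 = 0.2 and Q = 3/20 = 0.15.
Under the Kimura two-parameter model, d = −½ ln(1 − 2P − Q) − ¼ ln(1 − 2Q).
1 − 2P − Q = 0.45, giving −½ ln(0.45) = 0.399254.
1 − 2Q = 0.7, giving −¼ ln(0.7) = 0.089169.
d = 0.399254 + 0.089169 = 0.488423.

0.4884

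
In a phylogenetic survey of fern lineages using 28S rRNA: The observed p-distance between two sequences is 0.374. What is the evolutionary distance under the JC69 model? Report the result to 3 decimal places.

d = −(3/4) ln(1 − 4p/3) = −0.75 ln(1 − 0.498667) = −0.75 ln(0.501333)
  = −0.75 × (-0.690485) = 0.517864 substitutions/site.

0.518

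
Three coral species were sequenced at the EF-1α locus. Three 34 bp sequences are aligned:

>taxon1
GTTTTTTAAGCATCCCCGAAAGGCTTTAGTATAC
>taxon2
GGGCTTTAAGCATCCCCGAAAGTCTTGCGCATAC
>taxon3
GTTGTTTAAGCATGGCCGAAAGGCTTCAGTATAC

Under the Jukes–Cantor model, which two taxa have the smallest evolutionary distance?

taxon1–taxon2: 7/34 differ, p = 0.206, d = 0.241.
taxon1–taxon3: 4/34 differ, p = 0.118, d = 0.128.
taxon2–taxon3: 9/34 differ, p = 0.265, d = 0.326.
The smallest distance is between taxon1 and taxon3.

taxon1 and taxon3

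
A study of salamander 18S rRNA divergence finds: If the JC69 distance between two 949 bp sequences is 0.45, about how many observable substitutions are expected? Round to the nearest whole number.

Invert JC69: p = (3/4)(1 − e^(−4d/3)) = 0.75 × (1 − e^(-0.6)) = 0.75 × (1 − 0.548812) = 0.338391.
Expected differing sites = pL ≈ 0.338391 × 949 = 321.133059 ≈ 321.

321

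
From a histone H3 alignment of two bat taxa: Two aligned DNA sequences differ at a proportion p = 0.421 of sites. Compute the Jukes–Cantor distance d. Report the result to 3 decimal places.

d = −(3/4) ln(1 − 4p/3) = −0.75 ln(1 − 0.561333) = −0.75 ln(0.438667)
  = −0.75 × (-0.824015) = 0.618011 substitutions/site.

0.618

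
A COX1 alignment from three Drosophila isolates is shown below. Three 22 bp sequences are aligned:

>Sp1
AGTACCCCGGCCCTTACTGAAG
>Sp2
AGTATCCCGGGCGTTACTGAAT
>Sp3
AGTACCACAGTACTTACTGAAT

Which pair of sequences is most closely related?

Sp1–Sp2: 4/22 differ, p = 0.182, d = 0.208.
Sp1–Sp3: 5/22 differ, p = 0.227, d = 0.271.
Sp2–Sp3: 6/22 differ, p = 0.273, d = 0.339.
The smallest distance is between Sp1 and Sp2.

Sp1 and Sp2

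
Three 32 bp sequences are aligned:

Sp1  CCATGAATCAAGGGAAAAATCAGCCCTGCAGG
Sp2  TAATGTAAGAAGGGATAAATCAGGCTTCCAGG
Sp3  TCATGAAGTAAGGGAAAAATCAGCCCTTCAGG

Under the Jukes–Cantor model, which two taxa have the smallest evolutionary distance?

Sp1 and Sp3

Sp1–Sp2: 9/32 differ, p = 0.281, d = 0.353.
Sp1–Sp3: 4/32 differ, p = 0.125, d = 0.137.
Sp2–Sp3: 8/32 differ, p = 0.250, d = 0.304.
The smallest distance is between Sp1 and Sp3.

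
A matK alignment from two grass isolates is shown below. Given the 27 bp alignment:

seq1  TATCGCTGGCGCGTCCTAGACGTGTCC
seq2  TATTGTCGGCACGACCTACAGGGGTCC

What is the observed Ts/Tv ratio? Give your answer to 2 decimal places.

1.00

Transitions are A↔G and C↔T; transversions are all other mismatches.
Transitions: 4. Transversions: 4.
R = 4/4 = 1.00.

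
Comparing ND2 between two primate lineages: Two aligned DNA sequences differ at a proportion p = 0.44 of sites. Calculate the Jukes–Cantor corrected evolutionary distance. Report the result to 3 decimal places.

d = −(3/4) ln(1 − 4p/3) = −0.75 ln(1 − 0.586667) = −0.75 ln(0.413333)
  = −0.75 × (-0.883502) = 0.662627 substitutions/site.

0.663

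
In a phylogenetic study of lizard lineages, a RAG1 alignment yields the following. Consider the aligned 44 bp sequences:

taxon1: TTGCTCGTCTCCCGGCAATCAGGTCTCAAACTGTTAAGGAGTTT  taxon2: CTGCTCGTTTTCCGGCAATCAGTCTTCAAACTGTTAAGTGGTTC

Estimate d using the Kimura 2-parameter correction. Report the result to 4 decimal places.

Of 44 sites, 7 differences are transitions and 2 are transversions, so P = 7/44 ≈ 0.159091 and Q = 2/44 ≈ 0.045455.
Under the Kimura two-parameter model, d = −½ ln(1 − 2P − Q) − ¼ ln(1 − 2Q).
1 − 2P − Q = 0.636363, giving −½ ln(0.636363) = 0.225993.
1 − 2Q = 0.90909, giving −¼ ln(0.90909) = 0.023828.
d = 0.225993 + 0.023828 = 0.249821.

0.2498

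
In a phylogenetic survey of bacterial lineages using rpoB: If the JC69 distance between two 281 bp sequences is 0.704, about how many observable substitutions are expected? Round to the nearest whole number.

Invert JC69: p = (3/4)(1 − e^(−4d/3)) = 0.75 × (1 − e^(-0.938667)) = 0.75 × (1 − 0.391149) = 0.456638.
Expected differing sites = pL ≈ 0.456638 × 281 = 128.315278 ≈ 128.

128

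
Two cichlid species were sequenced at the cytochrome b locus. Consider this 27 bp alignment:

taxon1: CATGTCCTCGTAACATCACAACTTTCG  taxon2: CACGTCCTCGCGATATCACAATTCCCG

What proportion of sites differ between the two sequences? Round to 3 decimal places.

The sequences differ at 7 of 27 positions (sites 3, 11, 12, 14, 22, 24, 25).
p = 7/27 = 0.259259… ≈ 0.259 (to 3 d.p.).

0.259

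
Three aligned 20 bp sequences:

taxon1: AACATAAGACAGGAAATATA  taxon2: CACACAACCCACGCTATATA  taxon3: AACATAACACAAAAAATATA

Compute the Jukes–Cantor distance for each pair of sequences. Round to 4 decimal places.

taxon1–taxon2: 7/20 sites differ → p = 0.35, d = −0.75 ln(1 − 0.466667) = 0.471457 ≈ 0.4715.
taxon1–taxon3: 3/20 sites differ → p = 0.15, d = −0.75 ln(1 − 0.2) = 0.167358 ≈ 0.1674.
taxon2–taxon3: 7/20 sites differ → p = 0.35, d = −0.75 ln(1 − 0.466667) = 0.471457 ≈ 0.4715.

d(taxon1,taxon2) = 0.4715, d(taxon1,taxon3) = 0.1674, d(taxon2,taxon3) = 0.4715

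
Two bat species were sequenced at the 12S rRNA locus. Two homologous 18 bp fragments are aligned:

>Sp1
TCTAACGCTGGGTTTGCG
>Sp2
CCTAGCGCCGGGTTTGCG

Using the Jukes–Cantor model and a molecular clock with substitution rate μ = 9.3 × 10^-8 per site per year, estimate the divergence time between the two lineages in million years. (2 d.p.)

The sequences differ at 3 of 18 sites (1, 5, 9), so p = 3/18 ≈ 0.166667.
d = −(3/4) ln(1 − 4p/3) = −0.75 ln(1 − 0.222223) = −0.75 ln(0.777777)
  = −0.75 × (-0.251315) = 0.188486 substitutions/site.
Under a molecular clock d = 2μt, so t = d/(2μ) = 0.188486 / (2 × 9.3 × 10^-8) = 1.01 million years.

1.01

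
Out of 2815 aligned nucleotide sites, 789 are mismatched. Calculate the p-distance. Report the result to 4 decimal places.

0.2803

p = 789/2815 = 0.280284… ≈ 0.2803 (to 4 d.p.).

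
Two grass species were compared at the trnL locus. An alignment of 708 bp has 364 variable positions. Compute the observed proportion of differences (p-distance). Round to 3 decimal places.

0.514

p = 364/708 = 0.514124… ≈ 0.514 (to 3 d.p.).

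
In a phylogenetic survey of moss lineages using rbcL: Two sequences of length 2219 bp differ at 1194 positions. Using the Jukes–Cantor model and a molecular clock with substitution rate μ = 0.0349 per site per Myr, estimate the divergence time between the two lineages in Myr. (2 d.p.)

p = 1194/2219 ≈ 0.53808.
d = −(3/4) ln(1 − 4p/3) = −0.75 ln(1 − 0.71744) = −0.75 ln(0.28256)
  = −0.75 × (-1.263864) = 0.947898 substitutions/site.
Under a molecular clock d = 2μt, so t = d/(2μ) = 0.947898 / (2 × 0.0349) = 13.58 Myr.

13.58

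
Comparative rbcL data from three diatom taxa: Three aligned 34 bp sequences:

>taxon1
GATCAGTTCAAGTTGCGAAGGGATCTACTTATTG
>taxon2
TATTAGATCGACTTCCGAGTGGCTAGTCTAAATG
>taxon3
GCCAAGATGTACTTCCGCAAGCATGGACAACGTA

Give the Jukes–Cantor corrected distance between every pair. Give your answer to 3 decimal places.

d(taxon1,taxon2) = 0.597, d(taxon1,taxon3) = 0.918, d(taxon2,taxon3) = 0.824

taxon1–taxon2: 14/34 sites differ → p ≈ 0.411765, d = −0.75 ln(1 − 0.54902) = 0.597249 ≈ 0.597.
taxon1–taxon3: 18/34 sites differ → p ≈ 0.529412, d = −0.75 ln(1 − 0.705883) = 0.917833 ≈ 0.918.
taxon2–taxon3: 17/34 sites differ → p = 0.5, d = −0.75 ln(1 − 0.666667) = 0.823960 ≈ 0.824.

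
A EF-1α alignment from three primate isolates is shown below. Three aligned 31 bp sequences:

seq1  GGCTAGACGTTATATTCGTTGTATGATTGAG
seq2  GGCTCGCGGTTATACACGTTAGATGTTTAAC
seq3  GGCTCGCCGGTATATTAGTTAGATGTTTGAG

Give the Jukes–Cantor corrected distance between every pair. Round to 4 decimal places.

seq1–seq2: 10/31 sites differ → p ≈ 0.322581, d = −0.75 ln(1 − 0.430108) = 0.421731 ≈ 0.4217.
seq1–seq3: 7/31 sites differ → p ≈ 0.225806, d = −0.75 ln(1 − 0.301075) = 0.268659 ≈ 0.2687.
seq2–seq3: 7/31 sites differ → p ≈ 0.225806, d = −0.75 ln(1 − 0.301075) = 0.268659 ≈ 0.2687.

d(seq1,seq2) = 0.4217, d(seq1,seq3) = 0.2687, d(seq2,seq3) = 0.2687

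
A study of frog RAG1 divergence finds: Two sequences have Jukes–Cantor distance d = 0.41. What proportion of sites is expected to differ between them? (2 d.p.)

0.32

p = (3/4)(1 − e^(−4d/3)) = 0.75 × (1 − e^(-0.546667)) = 0.75 × (1 − 0.578876) = 0.315843.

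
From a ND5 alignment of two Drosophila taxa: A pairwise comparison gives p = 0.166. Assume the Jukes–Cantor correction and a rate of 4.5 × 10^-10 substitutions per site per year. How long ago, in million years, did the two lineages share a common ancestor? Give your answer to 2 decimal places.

d = −(3/4) ln(1 − 4p/3) = −0.75 ln(1 − 0.221333) = −0.75 ln(0.778667)
  = −0.75 × (-0.250172) = 0.187629 substitutions/site.
Under a molecular clock d = 2μt, so t = d/(2μ) = 0.187629 / (2 × 4.5 × 10^-10) = 208.48 million years.

208.48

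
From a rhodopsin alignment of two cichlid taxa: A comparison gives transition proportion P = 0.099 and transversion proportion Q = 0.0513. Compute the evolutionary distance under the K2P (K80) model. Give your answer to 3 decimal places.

Under the Kimura two-parameter model, d = −½ ln(1 − 2P − Q) − ¼ ln(1 − 2Q).
1 − 2P − Q = 0.7507, giving −½ ln(0.7507) = 0.143375.
1 − 2Q = 0.8974, giving −¼ ln(0.8974) = 0.027063.
d = 0.143375 + 0.027063 = 0.170438.

0.170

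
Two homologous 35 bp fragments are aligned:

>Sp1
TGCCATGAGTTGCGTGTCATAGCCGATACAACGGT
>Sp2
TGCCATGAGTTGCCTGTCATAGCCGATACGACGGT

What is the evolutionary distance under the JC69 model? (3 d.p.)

0.059

The sequences differ at 2 of 35 sites (14, 30), so p = 2/35 ≈ 0.057143.
d = −(3/4) ln(1 − 4p/3) = −0.75 ln(1 − 0.076191) = −0.75 ln(0.923809)
  = −0.75 × (-0.079250) = 0.059438 substitutions/site.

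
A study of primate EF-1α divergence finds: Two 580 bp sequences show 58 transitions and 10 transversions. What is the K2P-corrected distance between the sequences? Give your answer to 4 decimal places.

0.1312

P = 58/580 = 0.1 and Q = 10/580 ≈ 0.017241.
Under the Kimura two-parameter model, d = −½ ln(1 − 2P − Q) − ¼ ln(1 − 2Q).
1 − 2P − Q = 0.782759, giving −½ ln(0.782759) = 0.122465.
1 − 2Q = 0.965518, giving −¼ ln(0.965518) = 0.008773.
d = 0.122465 + 0.008773 = 0.131238.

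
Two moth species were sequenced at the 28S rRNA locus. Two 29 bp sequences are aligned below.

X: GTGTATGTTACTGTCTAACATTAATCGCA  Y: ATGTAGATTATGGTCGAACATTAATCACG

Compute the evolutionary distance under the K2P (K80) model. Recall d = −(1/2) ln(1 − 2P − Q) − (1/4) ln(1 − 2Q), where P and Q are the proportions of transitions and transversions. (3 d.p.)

0.355

Of 29 sites, 5 differences are transitions and 3 are transversions, so P = 5/29 ≈ 0.172414 and Q = 3/29 ≈ 0.103448.
Under the Kimura two-parameter model, d = −½ ln(1 − 2P − Q) − ¼ ln(1 − 2Q).
1 − 2P − Q = 0.551724, giving −½ ln(0.551724) = 0.297354.
1 − 2Q = 0.793104, giving −¼ ln(0.793104) = 0.057950.
d = 0.297354 + 0.057950 = 0.355304.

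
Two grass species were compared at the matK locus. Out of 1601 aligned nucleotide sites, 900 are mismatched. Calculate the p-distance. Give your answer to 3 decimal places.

0.562

p = 900/1601 = 0.562148… ≈ 0.562 (to 3 d.p.).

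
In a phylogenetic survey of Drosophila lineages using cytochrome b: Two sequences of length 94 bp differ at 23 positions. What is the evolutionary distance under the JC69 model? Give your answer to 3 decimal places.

p = 23/94 ≈ 0.244681.
d = −(3/4) ln(1 − 4p/3) = −0.75 ln(1 − 0.326241) = −0.75 ln(0.673759)
  = −0.75 × (-0.394883) = 0.296162 substitutions/site.

0.296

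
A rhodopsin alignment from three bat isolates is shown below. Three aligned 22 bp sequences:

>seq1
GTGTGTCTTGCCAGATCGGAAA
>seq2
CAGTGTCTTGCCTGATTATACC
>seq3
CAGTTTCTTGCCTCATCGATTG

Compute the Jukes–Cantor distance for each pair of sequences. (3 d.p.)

seq1–seq2: 8/22 sites differ → p ≈ 0.363636, d = −0.75 ln(1 − 0.484848) = 0.497470 ≈ 0.497.
seq1–seq3: 9/22 sites differ → p ≈ 0.409091, d = −0.75 ln(1 − 0.545455) = 0.591344 ≈ 0.591.
seq2–seq3: 8/22 sites differ → p ≈ 0.363636, d = −0.75 ln(1 − 0.484848) = 0.497470 ≈ 0.497.

d(seq1,seq2) = 0.497, d(seq1,seq3) = 0.591, d(seq2,seq3) = 0.497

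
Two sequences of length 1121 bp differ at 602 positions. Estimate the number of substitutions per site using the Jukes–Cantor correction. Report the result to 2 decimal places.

0.94

p = 602/1121 ≈ 0.537021.
d = −(3/4) ln(1 − 4p/3) = −0.75 ln(1 − 0.716028) = −0.75 ln(0.283972)
  = −0.75 × (-1.258880) = 0.944160 substitutions/site.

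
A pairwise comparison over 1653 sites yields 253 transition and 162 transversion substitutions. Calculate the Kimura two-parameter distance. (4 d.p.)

P = 253/1653 ≈ 0.153055 and Q = 162/1653 ≈ 0.098004.
Under the Kimura two-parameter model, d = −½ ln(1 − 2P − Q) − ¼ ln(1 − 2Q).
1 − 2P − Q = 0.595886, giving −½ ln(0.595886) = 0.258853.
1 − 2Q = 0.803992, giving −¼ ln(0.803992) = 0.054541.
d = 0.258853 + 0.054541 = 0.313394.

0.3134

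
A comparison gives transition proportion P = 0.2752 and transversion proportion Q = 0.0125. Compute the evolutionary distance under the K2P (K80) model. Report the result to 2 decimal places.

Under the Kimura two-parameter model, d = −½ ln(1 − 2P − Q) − ¼ ln(1 − 2Q).
1 − 2P − Q = 0.4371, giving −½ ln(0.4371) = 0.413797.
1 − 2Q = 0.975, giving −¼ ln(0.975) = 0.006329.
d = 0.413797 + 0.006329 = 0.420126.

0.42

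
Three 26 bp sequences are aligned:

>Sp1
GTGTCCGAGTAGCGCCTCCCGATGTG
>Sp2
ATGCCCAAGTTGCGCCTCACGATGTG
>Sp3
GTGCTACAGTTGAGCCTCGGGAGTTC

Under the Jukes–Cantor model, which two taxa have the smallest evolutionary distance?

Sp1–Sp2: 5/26 differ, p = 0.192, d = 0.222.
Sp1–Sp3: 11/26 differ, p = 0.423, d = 0.623.
Sp2–Sp3: 10/26 differ, p = 0.385, d = 0.539.
The smallest distance is between Sp1 and Sp2.

Sp1 and Sp2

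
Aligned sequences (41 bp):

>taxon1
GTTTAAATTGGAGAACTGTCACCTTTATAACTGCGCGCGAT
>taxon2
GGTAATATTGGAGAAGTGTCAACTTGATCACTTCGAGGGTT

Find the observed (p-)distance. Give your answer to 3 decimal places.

The sequences differ at 11 of 41 positions.
p = 11/41 = 0.268292… ≈ 0.268 (to 3 d.p.).

0.268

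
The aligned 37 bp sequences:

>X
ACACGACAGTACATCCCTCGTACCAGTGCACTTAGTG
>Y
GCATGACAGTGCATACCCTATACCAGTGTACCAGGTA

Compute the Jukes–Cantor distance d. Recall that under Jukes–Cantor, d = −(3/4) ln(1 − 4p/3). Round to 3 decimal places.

0.425

The sequences differ at 12 of 37 sites, so p = 12/37 ≈ 0.324324.
d = −(3/4) ln(1 − 4p/3) = −0.75 ln(1 − 0.432432) = −0.75 ln(0.567568)
  = −0.75 × (-0.566395) = 0.424796 substitutions/site.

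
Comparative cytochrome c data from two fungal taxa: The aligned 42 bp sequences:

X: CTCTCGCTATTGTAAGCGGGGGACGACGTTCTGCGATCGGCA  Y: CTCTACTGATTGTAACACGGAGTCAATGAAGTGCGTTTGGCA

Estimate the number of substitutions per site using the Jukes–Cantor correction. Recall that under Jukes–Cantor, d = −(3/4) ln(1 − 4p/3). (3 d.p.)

0.532

The sequences differ at 16 of 42 sites, so p = 16/42 ≈ 0.380952.
d = −(3/4) ln(1 − 4p/3) = −0.75 ln(1 − 0.507936) = −0.75 ln(0.492064)
  = −0.75 × (-0.709146) = 0.531860 substitutions/site.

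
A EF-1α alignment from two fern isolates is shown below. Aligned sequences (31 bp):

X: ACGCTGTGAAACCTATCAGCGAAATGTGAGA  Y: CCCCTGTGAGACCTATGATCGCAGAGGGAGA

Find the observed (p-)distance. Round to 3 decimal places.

0.290

The sequences differ at 9 of 31 positions (sites 1, 3, 10, 17, 19, 22, 24, 25, 27).
p = 9/31 = 0.290322… ≈ 0.290 (to 3 d.p.).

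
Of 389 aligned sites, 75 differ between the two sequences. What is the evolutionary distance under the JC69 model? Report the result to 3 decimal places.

0.223

p = 75/389 ≈ 0.192802.
d = −(3/4) ln(1 − 4p/3) = −0.75 ln(1 − 0.257069) = −0.75 ln(0.742931)
  = −0.75 × (-0.297152) = 0.222864 substitutions/site.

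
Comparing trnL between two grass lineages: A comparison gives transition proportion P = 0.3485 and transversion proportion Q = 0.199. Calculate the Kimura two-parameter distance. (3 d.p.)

Under the Kimura two-parameter model, d = −½ ln(1 − 2P − Q) − ¼ ln(1 − 2Q).
1 − 2P − Q = 0.104, giving −½ ln(0.104) = 1.131682.
1 − 2Q = 0.602, giving −¼ ln(0.602) = 0.126874.
d = 1.131682 + 0.126874 = 1.258556.

1.259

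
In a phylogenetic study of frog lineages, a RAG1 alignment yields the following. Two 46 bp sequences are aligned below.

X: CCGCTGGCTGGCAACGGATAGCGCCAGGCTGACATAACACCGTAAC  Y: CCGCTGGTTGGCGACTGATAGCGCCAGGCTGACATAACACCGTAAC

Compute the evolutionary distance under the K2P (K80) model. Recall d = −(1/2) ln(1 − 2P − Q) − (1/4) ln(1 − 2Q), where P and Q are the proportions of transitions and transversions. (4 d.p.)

Of 46 sites, 2 differences are transitions and 1 are transversions, so P = 2/46 ≈ 0.043478 and Q = 1/46 ≈ 0.021739.
Under the Kimura two-parameter model, d = −½ ln(1 − 2P − Q) − ¼ ln(1 − 2Q).
1 − 2P − Q = 0.891305, giving −½ ln(0.891305) = 0.057534.
1 − 2Q = 0.956522, giving −¼ ln(0.956522) = 0.011113.
d = 0.057534 + 0.011113 = 0.068647.

0.0686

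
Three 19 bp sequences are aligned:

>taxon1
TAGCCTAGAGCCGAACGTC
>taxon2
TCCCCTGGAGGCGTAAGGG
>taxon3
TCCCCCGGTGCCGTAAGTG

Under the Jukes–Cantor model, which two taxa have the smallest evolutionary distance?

taxon1–taxon2: 8/19 differ, p = 0.421, d = 0.618.
taxon1–taxon3: 8/19 differ, p = 0.421, d = 0.618.
taxon2–taxon3: 4/19 differ, p = 0.211, d = 0.247.
The smallest distance is between taxon2 and taxon3.

taxon2 and taxon3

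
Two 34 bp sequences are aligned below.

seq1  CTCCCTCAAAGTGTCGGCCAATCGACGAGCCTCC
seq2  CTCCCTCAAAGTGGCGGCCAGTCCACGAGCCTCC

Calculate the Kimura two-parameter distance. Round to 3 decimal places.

Of 34 sites, 1 differences are transitions and 2 are transversions, so P = 1/34 ≈ 0.029412 and Q = 2/34 ≈ 0.058824.
Under the Kimura two-parameter model, d = −½ ln(1 − 2P − Q) − ¼ ln(1 − 2Q).
1 − 2P − Q = 0.882352, giving −½ ln(0.882352) = 0.062582.
1 − 2Q = 0.882352, giving −¼ ln(0.882352) = 0.031291.
d = 0.062582 + 0.031291 = 0.093873.

0.094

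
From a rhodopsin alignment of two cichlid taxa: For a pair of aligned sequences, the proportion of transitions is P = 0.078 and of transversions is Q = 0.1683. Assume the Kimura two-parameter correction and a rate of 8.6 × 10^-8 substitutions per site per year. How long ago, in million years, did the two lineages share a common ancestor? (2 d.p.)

Under the Kimura two-parameter model, d = −½ ln(1 − 2P − Q) − ¼ ln(1 − 2Q).
1 − 2P − Q = 0.6757, giving −½ ln(0.6757) = 0.196003.
1 − 2Q = 0.6634, giving −¼ ln(0.6634) = 0.102594.
d = 0.196003 + 0.102594 = 0.298597.
Under a molecular clock d = 2μt, so t = d/(2μ) = 0.298597 / (2 × 8.6 × 10^-8) = 1.74 million years.

1.74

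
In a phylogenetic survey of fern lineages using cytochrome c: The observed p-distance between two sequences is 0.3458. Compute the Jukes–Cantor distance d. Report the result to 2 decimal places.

d = −(3/4) ln(1 − 4p/3) = −0.75 ln(1 − 0.461067) = −0.75 ln(0.538933)
  = −0.75 × (-0.618164) = 0.463623 substitutions/site.

0.46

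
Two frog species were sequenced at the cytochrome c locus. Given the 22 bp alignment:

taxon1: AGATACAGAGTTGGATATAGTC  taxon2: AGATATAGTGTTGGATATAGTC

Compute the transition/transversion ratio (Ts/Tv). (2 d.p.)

1.00

Transitions are A↔G and C↔T; transversions are all other mismatches.
Transitions: 1. Transversions: 1.
R = 1/1 = 1.00.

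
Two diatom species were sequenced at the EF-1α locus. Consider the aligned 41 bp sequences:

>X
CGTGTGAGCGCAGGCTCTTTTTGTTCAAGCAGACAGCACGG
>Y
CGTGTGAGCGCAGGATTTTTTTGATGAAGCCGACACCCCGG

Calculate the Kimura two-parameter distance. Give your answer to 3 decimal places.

Of 41 sites, 1 differences are transitions and 6 are transversions, so P = 1/41 ≈ 0.02439 and Q = 6/41 ≈ 0.146341.
Under the Kimura two-parameter model, d = −½ ln(1 − 2P − Q) − ¼ ln(1 − 2Q).
1 − 2P − Q = 0.804879, giving −½ ln(0.804879) = 0.108532.
1 − 2Q = 0.707318, giving −¼ ln(0.707318) = 0.086569.
d = 0.108532 + 0.086569 = 0.195101.

0.195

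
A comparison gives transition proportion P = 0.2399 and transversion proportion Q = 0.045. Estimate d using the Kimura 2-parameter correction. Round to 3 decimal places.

Under the Kimura two-parameter model, d = −½ ln(1 − 2P − Q) − ¼ ln(1 − 2Q).
1 − 2P − Q = 0.4752, giving −½ ln(0.4752) = 0.372010.
1 − 2Q = 0.91, giving −¼ ln(0.91) = 0.023578.
d = 0.372010 + 0.023578 = 0.395588.

0.396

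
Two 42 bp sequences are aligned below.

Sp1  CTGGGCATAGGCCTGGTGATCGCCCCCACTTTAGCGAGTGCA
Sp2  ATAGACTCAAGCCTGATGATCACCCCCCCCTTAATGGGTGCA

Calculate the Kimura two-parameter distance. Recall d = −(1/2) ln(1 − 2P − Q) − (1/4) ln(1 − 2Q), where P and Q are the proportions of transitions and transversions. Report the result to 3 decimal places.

Of 42 sites, 10 differences are transitions and 3 are transversions, so P = 10/42 ≈ 0.238095 and Q = 3/42 ≈ 0.071429.
Under the Kimura two-parameter model, d = −½ ln(1 − 2P − Q) − ¼ ln(1 − 2Q).
1 − 2P − Q = 0.452381, giving −½ ln(0.452381) = 0.396615.
1 − 2Q = 0.857142, giving −¼ ln(0.857142) = 0.038538.
d = 0.396615 + 0.038538 = 0.435153.

0.435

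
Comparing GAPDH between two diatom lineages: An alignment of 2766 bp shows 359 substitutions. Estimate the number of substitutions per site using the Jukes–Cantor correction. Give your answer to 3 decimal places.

0.143

p = 359/2766 ≈ 0.12979.
d = −(3/4) ln(1 − 4p/3) = −0.75 ln(1 − 0.173053) = −0.75 ln(0.826947)
  = −0.75 × (-0.190015) = 0.142511 substitutions/site.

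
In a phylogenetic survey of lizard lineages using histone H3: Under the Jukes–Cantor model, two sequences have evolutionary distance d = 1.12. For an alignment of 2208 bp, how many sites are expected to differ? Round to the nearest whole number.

1284

Invert JC69: p = (3/4)(1 − e^(−4d/3)) = 0.75 × (1 − e^(-1.493333)) = 0.75 × (1 − 0.224623) = 0.581533.
Expected differing sites = pL ≈ 0.581533 × 2208 = 1284.024864 ≈ 1284.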